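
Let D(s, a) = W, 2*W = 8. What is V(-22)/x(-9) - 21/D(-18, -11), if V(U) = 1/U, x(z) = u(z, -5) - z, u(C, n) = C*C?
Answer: -2599/495 ≈ -5.2505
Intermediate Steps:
u(C, n) = C²
W = 4 (W = (½)*8 = 4)
D(s, a) = 4
x(z) = z² - z
V(U) = 1/U
V(-22)/x(-9) - 21/D(-18, -11) = 1/((-22)*((-9*(-1 - 9)))) - 21/4 = -1/(22*((-9*(-10)))) - 21*¼ = -1/22/90 - 21/4 = -1/22*1/90 - 21/4 = -1/1980 - 21/4 = -2599/495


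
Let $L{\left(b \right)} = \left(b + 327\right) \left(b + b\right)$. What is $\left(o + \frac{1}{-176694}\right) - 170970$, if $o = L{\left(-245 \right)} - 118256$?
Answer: $- \frac{58204063765}{176694} \approx -3.2941 \cdot 10^{5}$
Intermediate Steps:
$L{\left(b \right)} = 2 b \left(327 + b\right)$ ($L{\left(b \right)} = \left(327 + b\right) 2 b = 2 b \left(327 + b\right)$)
$o = -158436$ ($o = 2 \left(-245\right) \left(327 - 245\right) - 118256 = 2 \left(-245\right) 82 - 118256 = -40180 - 118256 = -158436$)
$\left(o + \frac{1}{-176694}\right) - 170970 = \left(-158436 + \frac{1}{-176694}\right) - 170970 = \left(-158436 - \frac{1}{176694}\right) - 170970 = - \frac{27994690585}{176694} - 170970 = - \frac{58204063765}{176694}$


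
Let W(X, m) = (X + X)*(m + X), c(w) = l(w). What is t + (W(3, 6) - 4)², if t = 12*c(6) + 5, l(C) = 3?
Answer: 2541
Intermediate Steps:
c(w) = 3
W(X, m) = 2*X*(X + m) (W(X, m) = (2*X)*(X + m) = 2*X*(X + m))
t = 41 (t = 12*3 + 5 = 36 + 5 = 41)
t + (W(3, 6) - 4)² = 41 + (2*3*(3 + 6) - 4)² = 41 + (2*3*9 - 4)² = 41 + (54 - 4)² = 41 + 50² = 41 + 2500 = 2541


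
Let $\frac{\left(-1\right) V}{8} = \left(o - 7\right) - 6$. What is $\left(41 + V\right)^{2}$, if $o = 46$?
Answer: $49729$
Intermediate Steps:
$V = -264$ ($V = - 8 \left(\left(46 - 7\right) - 6\right) = - 8 \left(39 - 6\right) = \left(-8\right) 33 = -264$)
$\left(41 + V\right)^{2} = \left(41 - 264\right)^{2} = \left(-223\right)^{2} = 49729$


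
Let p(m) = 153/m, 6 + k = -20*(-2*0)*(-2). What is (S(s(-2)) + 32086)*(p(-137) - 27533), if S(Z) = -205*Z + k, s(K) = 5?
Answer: -117144863570/137 ≈ -8.5507e+8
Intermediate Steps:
k = -6 (k = -6 - 20*(-2*0)*(-2) = -6 - 0*(-2) = -6 - 20*0 = -6 + 0 = -6)
S(Z) = -6 - 205*Z (S(Z) = -205*Z - 6 = -6 - 205*Z)
(S(s(-2)) + 32086)*(p(-137) - 27533) = ((-6 - 205*5) + 32086)*(153/(-137) - 27533) = ((-6 - 1025) + 32086)*(153*(-1/137) - 27533) = (-1031 + 32086)*(-153/137 - 27533) = 31055*(-3772174/137) = -117144863570/137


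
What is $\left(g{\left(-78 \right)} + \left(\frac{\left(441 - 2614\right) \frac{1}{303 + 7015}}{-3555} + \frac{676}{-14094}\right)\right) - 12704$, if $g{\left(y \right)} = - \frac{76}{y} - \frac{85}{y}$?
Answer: $- \frac{1681816785438284}{132405836355} \approx -12702.0$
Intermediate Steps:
$g{\left(y \right)} = - \frac{161}{y}$
$\left(g{\left(-78 \right)} + \left(\frac{\left(441 - 2614\right) \frac{1}{303 + 7015}}{-3555} + \frac{676}{-14094}\right)\right) - 12704 = \left(- \frac{161}{-78} + \left(\frac{\left(441 - 2614\right) \frac{1}{303 + 7015}}{-3555} + \frac{676}{-14094}\right)\right) - 12704 = \left(\left(-161\right) \left(- \frac{1}{78}\right) + \left(- \frac{2173}{7318} \left(- \frac{1}{3555}\right) + 676 \left(- \frac{1}{14094}\right)\right)\right) - 12704 = \left(\frac{161}{78} - \left(\frac{338}{7047} - \left(-2173\right) \frac{1}{7318} \left(- \frac{1}{3555}\right)\right)\right) - 12704 = \left(\frac{161}{78} - \frac{975324721}{20370128670}\right) - 12704 = \frac{266959615636}{132405836355} - 12704 = - \frac{1681816785438284}{132405836355}$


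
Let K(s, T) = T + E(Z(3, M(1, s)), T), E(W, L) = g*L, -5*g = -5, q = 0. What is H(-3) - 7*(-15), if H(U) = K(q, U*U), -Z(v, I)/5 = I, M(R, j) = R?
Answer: 123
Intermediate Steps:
g = 1 (g = -1/5*(-5) = 1)
Z(v, I) = -5*I
E(W, L) = L (E(W, L) = 1*L = L)
K(s, T) = 2*T (K(s, T) = T + T = 2*T)
H(U) = 2*U**2 (H(U) = 2*(U*U) = 2*U**2)
H(-3) - 7*(-15) = 2*(-3)**2 - 7*(-15) = 2*9 + 105 = 18 + 105 = 123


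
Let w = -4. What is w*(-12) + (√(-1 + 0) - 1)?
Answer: 47 + I ≈ 47.0 + 1.0*I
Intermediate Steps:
w*(-12) + (√(-1 + 0) - 1) = -4*(-12) + (√(-1 + 0) - 1) = 48 + (√(-1) - 1) = 48 + (I - 1) = 48 + (-1 + I) = 47 + I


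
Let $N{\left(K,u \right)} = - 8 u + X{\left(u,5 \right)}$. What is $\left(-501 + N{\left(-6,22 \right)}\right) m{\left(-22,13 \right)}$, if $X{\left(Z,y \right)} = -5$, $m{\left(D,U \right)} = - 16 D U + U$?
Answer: $-3129698$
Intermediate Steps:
$m{\left(D,U \right)} = U - 16 D U$ ($m{\left(D,U \right)} = - 16 D U + U = U - 16 D U$)
$N{\left(K,u \right)} = -5 - 8 u$ ($N{\left(K,u \right)} = - 8 u - 5 = -5 - 8 u$)
$\left(-501 + N{\left(-6,22 \right)}\right) m{\left(-22,13 \right)} = \left(-501 - 181\right) 13 \left(1 - -352\right) = \left(-501 - 181\right) 13 \left(1 + 352\right) = \left(-501 - 181\right) 13 \cdot 353 = \left(-682\right) 4589 = -3129698$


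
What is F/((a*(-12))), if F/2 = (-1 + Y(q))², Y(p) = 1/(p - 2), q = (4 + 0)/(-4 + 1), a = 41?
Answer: -169/24600 ≈ -0.0068699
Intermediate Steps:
q = -4/3 (q = 4/(-3) = 4*(-⅓) = -4/3 ≈ -1.3333)
Y(p) = 1/(-2 + p)
F = 169/50 (F = 2*(-1 + 1/(-2 - 4/3))² = 2*(-1 + 1/(-10/3))² = 2*(-1 - 3/10)² = 2*(-13/10)² = 2*(169/100) = 169/50 ≈ 3.3800)
F/((a*(-12))) = 169/(50*((41*(-12)))) = (169/50)/(-492) = (169/50)*(-1/492) = -169/24600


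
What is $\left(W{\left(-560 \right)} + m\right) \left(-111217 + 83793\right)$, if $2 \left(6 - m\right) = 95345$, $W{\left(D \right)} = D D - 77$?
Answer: $-7290848656$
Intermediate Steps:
$W{\left(D \right)} = -77 + D^{2}$ ($W{\left(D \right)} = D^{2} - 77 = -77 + D^{2}$)
$m = - \frac{95333}{2}$ ($m = 6 - \frac{95345}{2} = - \frac{95333}{2} \approx -47667.0$)
$\left(W{\left(-560 \right)} + m\right) \left(-111217 + 83793\right) = \left(\left(-77 + \left(-560\right)^{2}\right) - \frac{95333}{2}\right) \left(-111217 + 83793\right) = \left(\left(-77 + 313600\right) - \frac{95333}{2}\right) \left(-27424\right) = \left(313523 - \frac{95333}{2}\right) \left(-27424\right) = \frac{531713}{2} \left(-27424\right) = -7290848656$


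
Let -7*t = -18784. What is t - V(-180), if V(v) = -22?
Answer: 18938/7 ≈ 2705.4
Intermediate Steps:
t = 18784/7 (t = -⅐*(-18784) = 18784/7 ≈ 2683.4)
t - V(-180) = 18784/7 - 1*(-22) = 18784/7 + 22 = 18938/7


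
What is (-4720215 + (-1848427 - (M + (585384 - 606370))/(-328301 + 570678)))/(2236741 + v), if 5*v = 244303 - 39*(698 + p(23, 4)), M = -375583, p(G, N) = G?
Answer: -28328956325/9832992513 ≈ -2.8810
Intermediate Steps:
v = 216184/5 (v = (244303 - 39*(698 + 23))/5 = (244303 - 39*721)/5 = (244303 - 28119)/5 = (1/5)*216184 = 216184/5 ≈ 43237.)
(-4720215 + (-1848427 - (M + (585384 - 606370))/(-328301 + 570678)))/(2236741 + v) = (-4720215 + (-1848427 - (-375583 + (585384 - 606370))/(-328301 + 570678)))/(2236741 + 216184/5) = (-4720215 + (-1848427 - (-375583 - 20986)/242377))/(11399889/5) = (-4720215 + (-1848427 - (-396569)/242377))*(5/11399889) = (-4720215 + (-1848427 - 1*(-396569/242377)))*(5/11399889) = (-4720215 + (-1848427 + 396569/242377))*(5/11399889) = (-4720215 - 448015794410/242377)*(5/11399889) = -1592087345465/242377*5/11399889 = -28328956325/9832992513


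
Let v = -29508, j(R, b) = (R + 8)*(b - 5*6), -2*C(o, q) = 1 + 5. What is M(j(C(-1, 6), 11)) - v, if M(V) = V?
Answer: 29413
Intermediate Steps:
C(o, q) = -3 (C(o, q) = -(1 + 5)/2 = -½*6 = -3)
j(R, b) = (-30 + b)*(8 + R) (j(R, b) = (8 + R)*(b - 30) = (8 + R)*(-30 + b) = (-30 + b)*(8 + R))
M(j(C(-1, 6), 11)) - v = (-240 - 30*(-3) + 8*11 - 3*11) - 1*(-29508) = (-240 + 90 + 88 - 33) + 29508 = -95 + 29508 = 29413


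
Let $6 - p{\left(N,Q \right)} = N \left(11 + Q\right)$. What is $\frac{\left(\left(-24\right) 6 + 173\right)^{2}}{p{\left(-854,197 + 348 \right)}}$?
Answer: $\frac{841}{474830} \approx 0.0017712$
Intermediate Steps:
$p{\left(N,Q \right)} = 6 - N \left(11 + Q\right)$
$\frac{\left(\left(-24\right) 6 + 173\right)^{2}}{p{\left(-854,197 + 348 \right)}} = \frac{\left(\left(-24\right) 6 + 173\right)^{2}}{6 - -9394 - - 854 \left(197 + 348\right)} = \frac{\left(-144 + 173\right)^{2}}{6 + 9394 - \left(-854\right) 545} = \frac{29^{2}}{6 + 9394 + 465430} = \frac{841}{474830}$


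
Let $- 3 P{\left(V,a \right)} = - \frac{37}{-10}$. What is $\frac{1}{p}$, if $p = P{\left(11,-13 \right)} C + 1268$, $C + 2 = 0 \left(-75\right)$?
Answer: $\frac{15}{19057} \approx 0.00078711$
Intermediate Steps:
$C = -2$ ($C = -2 + 0 \left(-75\right) = -2 + 0 = -2$)
$P{\left(V,a \right)} = - \frac{37}{30}$ ($P{\left(V,a \right)} = - \frac{\left(-37\right) \frac{1}{-10}}{3} = - \frac{\left(-37\right) \left(- \frac{1}{10}\right)}{3} = \left(- \frac{1}{3}\right) \frac{37}{10} = - \frac{37}{30}$)
$p = \frac{19057}{15}$ ($p = \left(- \frac{37}{30}\right) \left(-2\right) + 1268 = \frac{37}{15} + 1268 = \frac{19057}{15} \approx 1270.5$)
$\frac{1}{p} = \frac{1}{\frac{19057}{15}} = \frac{15}{19057}$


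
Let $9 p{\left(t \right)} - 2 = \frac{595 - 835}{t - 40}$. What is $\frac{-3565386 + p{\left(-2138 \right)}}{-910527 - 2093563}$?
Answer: $\frac{5824057648}{4907181015} \approx 1.1868$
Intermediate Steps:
$p{\left(t \right)} = \frac{2}{9} - \frac{80}{3 \left(-40 + t\right)}$ ($p{\left(t \right)} = \frac{2}{9} + \frac{\left(595 - 835\right) \frac{1}{t - 40}}{9} = \frac{2}{9} + \frac{\left(-240\right) \frac{1}{-40 + t}}{9} = \frac{2}{9} - \frac{80}{3 \left(-40 + t\right)}$)
$\frac{-3565386 + p{\left(-2138 \right)}}{-910527 - 2093563} = \frac{-3565386 + \frac{2 \left(-160 - 2138\right)}{9 \left(-40 - 2138\right)}}{-910527 - 2093563} = \frac{-3565386 + \frac{2}{9} \frac{1}{-2178} \left(-2298\right)}{-3004090} = \left(-3565386 + \frac{2}{9} \left(- \frac{1}{2178}\right) \left(-2298\right)\right) \left(- \frac{1}{3004090}\right) = \left(-3565386 + \frac{766}{3267}\right) \left(- \frac{1}{3004090}\right) = \left(- \frac{11648115296}{3267}\right) \left(- \frac{1}{3004090}\right) = \frac{5824057648}{4907181015}$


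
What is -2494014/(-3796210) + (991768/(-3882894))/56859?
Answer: 12514053090234181/19048128163266015 ≈ 0.65697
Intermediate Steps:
-2494014/(-3796210) + (991768/(-3882894))/56859 = -2494014*(-1/3796210) + (991768*(-1/3882894))*(1/56859) = 1247007/1898105 - 495884/1941447*1/56859 = 1247007/1898105 - 495884/110388734973 = 12514053090234181/19048128163266015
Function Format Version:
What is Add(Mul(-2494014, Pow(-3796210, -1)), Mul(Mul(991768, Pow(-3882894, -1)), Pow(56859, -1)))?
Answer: Rational(12514053090234181, 19048128163266015) ≈ 0.65697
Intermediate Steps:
Add(Mul(-2494014, Pow(-3796210, -1)), Mul(Mul(991768, Pow(-3882894, -1)), Pow(56859, -1))) = Add(Mul(-2494014, Rational(-1, 3796210)), Mul(Mul(991768, Rational(-1, 3882894)), Rational(1, 56859))) = Add(Rational(1247007, 1898105), Mul(Rational(-495884, 1941447), Rational(1, 56859))) = Add(Rational(1247007, 1898105), Rational(-495884, 110388734973)) = Rational(12514053090234181, 19048128163266015)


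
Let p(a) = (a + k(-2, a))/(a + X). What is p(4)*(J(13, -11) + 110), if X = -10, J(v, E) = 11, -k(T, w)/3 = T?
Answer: -605/3 ≈ -201.67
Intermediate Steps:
k(T, w) = -3*T
p(a) = (6 + a)/(-10 + a) (p(a) = (a - 3*(-2))/(a - 10) = (a + 6)/(-10 + a) = (6 + a)/(-10 + a))
p(4)*(J(13, -11) + 110) = ((6 + 4)/(-10 + 4))*(11 + 110) = (10/(-6))*121 = -⅙*10*121 = -5/3*121 = -605/3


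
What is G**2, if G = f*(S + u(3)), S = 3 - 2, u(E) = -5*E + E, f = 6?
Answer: 4356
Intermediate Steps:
u(E) = -4*E
S = 1
G = -66 (G = 6*(1 - 4*3) = 6*(1 - 12) = 6*(-11) = -66)
G**2 = (-66)**2 = 4356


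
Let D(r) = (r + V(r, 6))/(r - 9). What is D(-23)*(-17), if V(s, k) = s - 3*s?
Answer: 391/32 ≈ 12.219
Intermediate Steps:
V(s, k) = -2*s
D(r) = -r/(-9 + r) (D(r) = (r - 2*r)/(r - 9) = (-r)/(-9 + r) = -r/(-9 + r))
D(-23)*(-17) = -1*(-23)/(-9 - 23)*(-17) = -1*(-23)/(-32)*(-17) = -1*(-23)*(-1/32)*(-17) = -23/32*(-17) = 391/32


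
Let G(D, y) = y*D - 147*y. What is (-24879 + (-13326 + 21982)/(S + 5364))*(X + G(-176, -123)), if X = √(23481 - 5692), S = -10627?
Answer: -273809827803/277 - 130946833*√17789/5263 ≈ -9.9180e+8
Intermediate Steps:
X = √17789 ≈ 133.38
G(D, y) = -147*y + D*y (G(D, y) = D*y - 147*y = -147*y + D*y)
(-24879 + (-13326 + 21982)/(S + 5364))*(X + G(-176, -123)) = (-24879 + (-13326 + 21982)/(-10627 + 5364))*(√17789 - 123*(-147 - 176)) = (-24879 + 8656/(-5263))*(√17789 - 123*(-323)) = (-24879 + 8656*(-1/5263))*(√17789 + 39729) = (-24879 - 8656/5263)*(39729 + √17789) = -130946833*(39729 + √17789)/5263 = -273809827803/277 - 130946833*√17789/5263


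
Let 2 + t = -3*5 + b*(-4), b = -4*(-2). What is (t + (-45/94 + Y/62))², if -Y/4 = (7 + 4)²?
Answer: 27865291041/8491396 ≈ 3281.6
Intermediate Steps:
b = 8
Y = -484 (Y = -4*(7 + 4)² = -4*11² = -4*121 = -484)
t = -49 (t = -2 + (-3*5 + 8*(-4)) = -2 + (-15 - 32) = -2 - 47 = -49)
(t + (-45/94 + Y/62))² = (-49 + (-45/94 - 484/62))² = (-49 + (-45*1/94 - 484*1/62))² = (-49 + (-45/94 - 242/31))² = (-49 - 24143/2914)² = (-166929/2914)² = 27865291041/8491396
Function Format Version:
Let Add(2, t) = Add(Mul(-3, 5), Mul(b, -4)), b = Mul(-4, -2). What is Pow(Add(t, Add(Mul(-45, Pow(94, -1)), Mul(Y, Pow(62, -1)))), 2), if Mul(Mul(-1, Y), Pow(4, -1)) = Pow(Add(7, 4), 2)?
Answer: Rational(27865291041, 8491396) ≈ 3281.6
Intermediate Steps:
b = 8
Y = -484 (Y = Mul(-4, Pow(Add(7, 4), 2)) = Mul(-4, Pow(11, 2)) = Mul(-4, 121) = -484)
t = -49 (t = Add(-2, Add(Mul(-3, 5), Mul(8, -4))) = Add(-2, Add(-15, -32)) = Add(-2, -47) = -49)
Pow(Add(t, Add(Mul(-45, Pow(94, -1)), Mul(Y, Pow(62, -1)))), 2) = Pow(Add(-49, Add(Mul(-45, Pow(94, -1)), Mul(-484, Pow(62, -1)))), 2) = Pow(Add(-49, Add(Mul(-45, Rational(1, 94)), Mul(-484, Rational(1, 62)))), 2) = Pow(Add(-49, Add(Rational(-45, 94), Rational(-242, 31))), 2) = Pow(Add(-49, Rational(-24143, 2914)), 2) = Pow(Rational(-166929, 2914), 2) = Rational(27865291041, 8491396)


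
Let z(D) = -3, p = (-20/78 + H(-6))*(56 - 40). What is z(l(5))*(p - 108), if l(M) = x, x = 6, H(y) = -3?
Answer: 6244/13 ≈ 480.31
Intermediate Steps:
l(M) = 6
p = -2032/39 (p = (-20/78 - 3)*(56 - 40) = (-20*1/78 - 3)*16 = (-10/39 - 3)*16 = -127/39*16 = -2032/39 ≈ -52.103)
z(l(5))*(p - 108) = -3*(-2032/39 - 108) = -3*(-6244/39) = 6244/13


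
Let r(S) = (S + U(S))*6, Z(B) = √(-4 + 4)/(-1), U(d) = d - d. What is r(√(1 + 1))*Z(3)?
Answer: 0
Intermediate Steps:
U(d) = 0
Z(B) = 0 (Z(B) = √0*(-1) = 0*(-1) = 0)
r(S) = 6*S (r(S) = (S + 0)*6 = S*6 = 6*S)
r(√(1 + 1))*Z(3) = (6*√(1 + 1))*0 = (6*√2)*0 = 0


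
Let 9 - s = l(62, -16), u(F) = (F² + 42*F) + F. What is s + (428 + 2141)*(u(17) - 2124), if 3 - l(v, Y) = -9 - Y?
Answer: -2836163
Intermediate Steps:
u(F) = F² + 43*F
l(v, Y) = 12 + Y (l(v, Y) = 3 - (-9 - Y) = 3 + (9 + Y) = 12 + Y)
s = 13 (s = 9 - (12 - 16) = 9 - 1*(-4) = 9 + 4 = 13)
s + (428 + 2141)*(u(17) - 2124) = 13 + (428 + 2141)*(17*(43 + 17) - 2124) = 13 + 2569*(17*60 - 2124) = 13 + 2569*(1020 - 2124) = 13 + 2569*(-1104) = 13 - 2836176 = -2836163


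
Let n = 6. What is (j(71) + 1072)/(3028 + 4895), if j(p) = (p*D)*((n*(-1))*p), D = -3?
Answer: 91810/7923 ≈ 11.588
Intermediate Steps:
j(p) = 18*p² (j(p) = (p*(-3))*((6*(-1))*p) = (-3*p)*(-6*p) = 18*p²)
(j(71) + 1072)/(3028 + 4895) = (18*71² + 1072)/(3028 + 4895) = (18*5041 + 1072)/7923 = (90738 + 1072)*(1/7923) = 91810*(1/7923) = 91810/7923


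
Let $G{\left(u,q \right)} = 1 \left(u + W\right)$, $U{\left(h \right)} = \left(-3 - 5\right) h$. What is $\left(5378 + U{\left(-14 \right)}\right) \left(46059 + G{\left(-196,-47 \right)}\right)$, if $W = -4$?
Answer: $251765910$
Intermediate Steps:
$U{\left(h \right)} = - 8 h$
$G{\left(u,q \right)} = -4 + u$ ($G{\left(u,q \right)} = 1 \left(u - 4\right) = 1 \left(-4 + u\right) = -4 + u$)
$\left(5378 + U{\left(-14 \right)}\right) \left(46059 + G{\left(-196,-47 \right)}\right) = \left(5378 - -112\right) \left(46059 - 200\right) = \left(5378 + 112\right) \left(46059 - 200\right) = 5490 \cdot 45859 = 251765910$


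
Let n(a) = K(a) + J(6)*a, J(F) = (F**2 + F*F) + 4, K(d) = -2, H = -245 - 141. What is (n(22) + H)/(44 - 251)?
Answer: -428/69 ≈ -6.2029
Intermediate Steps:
H = -386
J(F) = 4 + 2*F**2 (J(F) = (F**2 + F**2) + 4 = 2*F**2 + 4 = 4 + 2*F**2)
n(a) = -2 + 76*a (n(a) = -2 + (4 + 2*6**2)*a = -2 + (4 + 2*36)*a = -2 + (4 + 72)*a = -2 + 76*a)
(n(22) + H)/(44 - 251) = ((-2 + 76*22) - 386)/(44 - 251) = ((-2 + 1672) - 386)/(-207) = (1670 - 386)*(-1/207) = 1284*(-1/207) = -428/69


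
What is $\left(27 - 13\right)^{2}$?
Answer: $196$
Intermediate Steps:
$\left(27 - 13\right)^{2} = 14^{2} = 196$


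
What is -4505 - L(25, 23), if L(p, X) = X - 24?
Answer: -4504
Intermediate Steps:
L(p, X) = -24 + X
-4505 - L(25, 23) = -4505 - (-24 + 23) = -4505 - 1*(-1) = -4505 + 1 = -4504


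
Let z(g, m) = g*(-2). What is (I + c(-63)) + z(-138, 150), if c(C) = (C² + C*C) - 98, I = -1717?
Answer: 6399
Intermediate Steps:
z(g, m) = -2*g
c(C) = -98 + 2*C² (c(C) = (C² + C²) - 98 = 2*C² - 98 = -98 + 2*C²)
(I + c(-63)) + z(-138, 150) = (-1717 + (-98 + 2*(-63)²)) - 2*(-138) = (-1717 + (-98 + 2*3969)) + 276 = (-1717 + (-98 + 7938)) + 276 = (-1717 + 7840) + 276 = 6123 + 276 = 6399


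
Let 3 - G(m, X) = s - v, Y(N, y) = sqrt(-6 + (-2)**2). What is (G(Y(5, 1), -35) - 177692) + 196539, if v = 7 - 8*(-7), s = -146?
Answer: 19059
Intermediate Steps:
v = 63 (v = 7 + 56 = 63)
Y(N, y) = I*sqrt(2) (Y(N, y) = sqrt(-6 + 4) = sqrt(-2) = I*sqrt(2))
G(m, X) = 212 (G(m, X) = 3 - (-146 - 1*63) = 3 - (-146 - 63) = 3 - 1*(-209) = 3 + 209 = 212)
(G(Y(5, 1), -35) - 177692) + 196539 = (212 - 177692) + 196539 = -177480 + 196539 = 19059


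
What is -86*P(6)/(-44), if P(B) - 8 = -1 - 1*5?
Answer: 43/11 ≈ 3.9091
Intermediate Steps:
P(B) = 2 (P(B) = 8 + (-1 - 1*5) = 8 + (-1 - 5) = 8 - 6 = 2)
-86*P(6)/(-44) = -86*2/(-44) = -172*(-1/44) = 43/11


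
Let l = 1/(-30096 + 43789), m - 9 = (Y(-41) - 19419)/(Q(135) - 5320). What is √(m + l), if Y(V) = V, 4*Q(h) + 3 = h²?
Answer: √781681856934/150623 ≈ 5.8698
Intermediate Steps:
Q(h) = -¾ + h²/4
m = 379/11 (m = 9 + (-41 - 19419)/((-¾ + (¼)*135²) - 5320) = 9 - 19460/((-¾ + (¼)*18225) - 5320) = 9 - 19460/((-¾ + 18225/4) - 5320) = 9 - 19460/(9111/2 - 5320) = 9 - 19460/(-1529/2) = 9 - 19460*(-2/1529) = 9 + 280/11 = 379/11 ≈ 34.455)
l = 1/13693 ≈ 7.3030e-5
√(m + l) = √(379/11 + 1/13693) = √(5189658/150623) = √781681856934/150623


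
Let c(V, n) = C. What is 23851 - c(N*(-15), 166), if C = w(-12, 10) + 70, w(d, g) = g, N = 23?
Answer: 23771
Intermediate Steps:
C = 80 (C = 10 + 70 = 80)
c(V, n) = 80
23851 - c(N*(-15), 166) = 23851 - 1*80 = 23851 - 80 = 23771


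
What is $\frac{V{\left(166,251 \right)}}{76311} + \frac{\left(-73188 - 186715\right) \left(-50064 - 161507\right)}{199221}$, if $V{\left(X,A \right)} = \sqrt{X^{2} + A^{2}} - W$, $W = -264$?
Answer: $\frac{466242728864443}{1689194859} + \frac{\sqrt{90557}}{76311} \approx 2.7602 \cdot 10^{5}$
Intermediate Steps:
$V{\left(X,A \right)} = 264 + \sqrt{A^{2} + X^{2}}$ ($V{\left(X,A \right)} = \sqrt{X^{2} + A^{2}} - -264 = \sqrt{A^{2} + X^{2}} + 264 = 264 + \sqrt{A^{2} + X^{2}}$)
$\frac{V{\left(166,251 \right)}}{76311} + \frac{\left(-73188 - 186715\right) \left(-50064 - 161507\right)}{199221} = \frac{264 + \sqrt{251^{2} + 166^{2}}}{76311} + \frac{\left(-73188 - 186715\right) \left(-50064 - 161507\right)}{199221} = \left(264 + \sqrt{63001 + 27556}\right) \frac{1}{76311} + \left(-259903\right) \left(-211571\right) \frac{1}{199221} = \left(264 + \sqrt{90557}\right) \frac{1}{76311} + 54987937613 \cdot \frac{1}{199221} = \left(\frac{88}{25437} + \frac{\sqrt{90557}}{76311}\right) + \frac{54987937613}{199221} = \frac{466242728864443}{1689194859} + \frac{\sqrt{90557}}{76311}$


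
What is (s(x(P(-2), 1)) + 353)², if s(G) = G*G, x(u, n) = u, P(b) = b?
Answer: 127449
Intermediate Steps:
s(G) = G²
(s(x(P(-2), 1)) + 353)² = ((-2)² + 353)² = (4 + 353)² = 357² = 127449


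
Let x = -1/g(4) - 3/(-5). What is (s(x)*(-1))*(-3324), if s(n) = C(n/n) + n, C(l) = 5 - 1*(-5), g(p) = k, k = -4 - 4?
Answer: 356499/10 ≈ 35650.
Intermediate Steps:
k = -8
g(p) = -8
C(l) = 10 (C(l) = 5 + 5 = 10)
x = 29/40 (x = -1/(-8) - 3/(-5) = -1*(-⅛) - 3*(-⅕) = ⅛ + ⅗ = 29/40 ≈ 0.72500)
s(n) = 10 + n
(s(x)*(-1))*(-3324) = ((10 + 29/40)*(-1))*(-3324) = ((429/40)*(-1))*(-3324) = -429/40*(-3324) = 356499/10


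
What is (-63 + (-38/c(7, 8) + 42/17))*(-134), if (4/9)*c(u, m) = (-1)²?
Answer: 1587230/153 ≈ 10374.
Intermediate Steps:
c(u, m) = 9/4 (c(u, m) = (9/4)*(-1)² = (9/4)*1 = 9/4)
(-63 + (-38/c(7, 8) + 42/17))*(-134) = (-63 + (-38/9/4 + 42/17))*(-134) = (-63 + (-38*4/9 + 42*(1/17)))*(-134) = (-63 + (-152/9 + 42/17))*(-134) = (-63 - 2206/153)*(-134) = -11845/153*(-134) = 1587230/153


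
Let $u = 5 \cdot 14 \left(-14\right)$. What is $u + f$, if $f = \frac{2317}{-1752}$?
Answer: $- \frac{1719277}{1752} \approx -981.32$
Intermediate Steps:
$u = -980$ ($u = 70 \left(-14\right) = -980$)
$f = - \frac{2317}{1752}$ ($f = 2317 \left(- \frac{1}{1752}\right) = - \frac{2317}{1752} \approx -1.3225$)
$u + f = -980 - \frac{2317}{1752} = - \frac{1719277}{1752}$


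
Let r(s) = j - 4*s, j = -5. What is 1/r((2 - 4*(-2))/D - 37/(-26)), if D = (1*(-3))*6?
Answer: -117/991 ≈ -0.11806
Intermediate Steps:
D = -18 (D = -3*6 = -18)
r(s) = -5 - 4*s
1/r((2 - 4*(-2))/D - 37/(-26)) = 1/(-5 - 4*((2 - 4*(-2))/(-18) - 37/(-26))) = 1/(-5 - 4*((2 + 8)*(-1/18) - 37*(-1/26))) = 1/(-5 - 4*(10*(-1/18) + 37/26)) = 1/(-5 - 4*(-5/9 + 37/26)) = 1/(-5 - 4*203/234) = 1/(-5 - 406/117) = 1/(-991/117) = -117/991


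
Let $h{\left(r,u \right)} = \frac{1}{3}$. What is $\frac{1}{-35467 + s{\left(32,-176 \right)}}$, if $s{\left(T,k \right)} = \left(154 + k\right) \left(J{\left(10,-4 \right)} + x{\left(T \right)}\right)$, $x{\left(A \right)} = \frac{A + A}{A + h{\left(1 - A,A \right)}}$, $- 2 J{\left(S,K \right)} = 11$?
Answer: $- \frac{97}{3432786} \approx -2.8257 \cdot 10^{-5}$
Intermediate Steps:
$J{\left(S,K \right)} = - \frac{11}{2}$ ($J{\left(S,K \right)} = \left(- \frac{1}{2}\right) 11 = - \frac{11}{2}$)
$h{\left(r,u \right)} = \frac{1}{3}$
$x{\left(A \right)} = \frac{2 A}{\frac{1}{3} + A}$ ($x{\left(A \right)} = \frac{A + A}{A + \frac{1}{3}} = \frac{2 A}{\frac{1}{3} + A}$)
$s{\left(T,k \right)} = \left(154 + k\right) \left(- \frac{11}{2} + \frac{6 T}{1 + 3 T}\right)$
$\frac{1}{-35467 + s{\left(32,-176 \right)}} = \frac{1}{-35467 + \frac{-1694 - 103488 - -1936 - 672 \left(-176\right)}{2 \left(1 + 3 \cdot 32\right)}} = \frac{1}{-35467 + \frac{-1694 - 103488 + 1936 + 118272}{2 \left(1 + 96\right)}} = \frac{1}{-35467 + \frac{1}{2} \cdot \frac{1}{97} \cdot 15026} = \frac{1}{-35467 + \frac{7513}{97}} = \frac{1}{- \frac{3432786}{97}} = - \frac{97}{3432786}$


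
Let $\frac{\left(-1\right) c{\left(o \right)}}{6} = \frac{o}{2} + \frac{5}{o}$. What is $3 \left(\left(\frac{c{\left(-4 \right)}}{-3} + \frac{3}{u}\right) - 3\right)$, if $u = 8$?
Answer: $- \frac{219}{8} \approx -27.375$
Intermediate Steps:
$c{\left(o \right)} = - \frac{30}{o} - 3 o$ ($c{\left(o \right)} = - 6 \left(\frac{o}{2} + \frac{5}{o}\right) = - \frac{30}{o} - 3 o$)
$3 \left(\left(\frac{c{\left(-4 \right)}}{-3} + \frac{3}{u}\right) - 3\right) = 3 \left(\left(\frac{- \frac{30}{-4} - -12}{-3} + \frac{3}{8}\right) - 3\right) = 3 \left(\left(\left(\left(-30\right) \left(- \frac{1}{4}\right) + 12\right) \left(- \frac{1}{3}\right) + 3 \cdot \frac{1}{8}\right) - 3\right) = 3 \left(\left(\left(\frac{15}{2} + 12\right) \left(- \frac{1}{3}\right) + \frac{3}{8}\right) - 3\right) = 3 \left(\left(\frac{39}{2} \left(- \frac{1}{3}\right) + \frac{3}{8}\right) - 3\right) = 3 \left(\left(- \frac{13}{2} + \frac{3}{8}\right) - 3\right) = 3 \left(- \frac{49}{8} - 3\right) = 3 \left(- \frac{73}{8}\right) = - \frac{219}{8}$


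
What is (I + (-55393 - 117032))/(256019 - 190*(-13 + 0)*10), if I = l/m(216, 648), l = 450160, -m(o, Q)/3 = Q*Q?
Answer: -13575393235/22101568308 ≈ -0.61423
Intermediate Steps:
m(o, Q) = -3*Q² (m(o, Q) = -3*Q*Q = -3*Q²)
I = -28135/78732 (I = 450160/((-3*648²)) = 450160/((-3*419904)) = 450160/(-1259712) = 450160*(-1/1259712) = -28135/78732 ≈ -0.35735)
(I + (-55393 - 117032))/(256019 - 190*(-13 + 0)*10) = (-28135/78732 + (-55393 - 117032))/(256019 - 190*(-13 + 0)*10) = (-28135/78732 - 172425)/(256019 - (-2470)*10) = -13575393235/(78732*(256019 - 190*(-130))) = -13575393235/(78732*(256019 + 24700)) = -13575393235/78732/280719 = -13575393235/78732*1/280719 = -13575393235/22101568308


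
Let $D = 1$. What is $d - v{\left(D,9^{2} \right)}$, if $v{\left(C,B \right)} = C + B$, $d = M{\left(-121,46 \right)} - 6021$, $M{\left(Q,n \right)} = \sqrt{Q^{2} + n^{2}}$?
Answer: $-6103 + \sqrt{16757} \approx -5973.6$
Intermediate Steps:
$d = -6021 + \sqrt{16757}$ ($d = \sqrt{\left(-121\right)^{2} + 46^{2}} - 6021 = \sqrt{14641 + 2116} - 6021 = \sqrt{16757} - 6021 = -6021 + \sqrt{16757} \approx -5891.6$)
$v{\left(C,B \right)} = B + C$
$d - v{\left(D,9^{2} \right)} = \left(-6021 + \sqrt{16757}\right) - \left(9^{2} + 1\right) = \left(-6021 + \sqrt{16757}\right) - \left(81 + 1\right) = \left(-6021 + \sqrt{16757}\right) - 82 = -6103 + \sqrt{16757}$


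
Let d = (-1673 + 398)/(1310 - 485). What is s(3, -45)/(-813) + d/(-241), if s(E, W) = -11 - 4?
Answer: 17862/718421 ≈ 0.024863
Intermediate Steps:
s(E, W) = -15
d = -17/11 (d = -1275/825 = -1275*1/825 = -17/11 ≈ -1.5455)
s(3, -45)/(-813) + d/(-241) = -15/(-813) - 17/11/(-241) = -15*(-1/813) - 17/11*(-1/241) = 5/271 + 17/2651 = 17862/718421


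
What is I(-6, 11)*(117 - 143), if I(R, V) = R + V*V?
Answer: -2990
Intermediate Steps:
I(R, V) = R + V²
I(-6, 11)*(117 - 143) = (-6 + 11²)*(117 - 143) = (-6 + 121)*(-26) = 115*(-26) = -2990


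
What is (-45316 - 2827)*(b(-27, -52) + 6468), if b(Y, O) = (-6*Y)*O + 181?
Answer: 85453825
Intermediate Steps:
b(Y, O) = 181 - 6*O*Y (b(Y, O) = -6*O*Y + 181 = 181 - 6*O*Y)
(-45316 - 2827)*(b(-27, -52) + 6468) = (-45316 - 2827)*((181 - 6*(-52)*(-27)) + 6468) = -48143*((181 - 8424) + 6468) = -48143*(-8243 + 6468) = -48143*(-1775) = 85453825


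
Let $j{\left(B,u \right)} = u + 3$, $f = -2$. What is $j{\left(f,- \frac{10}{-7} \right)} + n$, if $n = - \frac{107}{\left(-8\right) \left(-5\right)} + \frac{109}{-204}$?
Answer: $\frac{17411}{14280} \approx 1.2193$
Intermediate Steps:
$j{\left(B,u \right)} = 3 + u$
$n = - \frac{6547}{2040}$ ($n = - \frac{107}{40} + 109 \left(- \frac{1}{204}\right) = \left(-107\right) \frac{1}{40} - \frac{109}{204} = - \frac{107}{40} - \frac{109}{204} = - \frac{6547}{2040} \approx -3.2093$)
$j{\left(f,- \frac{10}{-7} \right)} + n = \left(3 - \frac{10}{-7}\right) - \frac{6547}{2040} = \left(3 - - \frac{10}{7}\right) - \frac{6547}{2040} = \left(3 + \frac{10}{7}\right) - \frac{6547}{2040} = \frac{31}{7} - \frac{6547}{2040} = \frac{17411}{14280}$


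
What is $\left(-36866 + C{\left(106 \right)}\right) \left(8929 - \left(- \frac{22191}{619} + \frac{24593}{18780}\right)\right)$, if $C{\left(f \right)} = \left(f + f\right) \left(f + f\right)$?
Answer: $\frac{420861948898027}{5812410} \approx 7.2407 \cdot 10^{7}$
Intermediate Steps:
$C{\left(f \right)} = 4 f^{2}$ ($C{\left(f \right)} = 2 f 2 f = 4 f^{2}$)
$\left(-36866 + C{\left(106 \right)}\right) \left(8929 - \left(- \frac{22191}{619} + \frac{24593}{18780}\right)\right) = \left(-36866 + 4 \cdot 106^{2}\right) \left(8929 - \left(- \frac{22191}{619} + \frac{24593}{18780}\right)\right) = \left(-36866 + 4 \cdot 11236\right) \left(8929 - - \frac{401523913}{11624820}\right) = \left(-36866 + 44944\right) \left(8929 + \left(- \frac{24593}{18780} + \frac{22191}{619}\right)\right) = 8078 \left(8929 + \frac{401523913}{11624820}\right) = 8078 \cdot \frac{104199541693}{11624820} = \frac{420861948898027}{5812410}$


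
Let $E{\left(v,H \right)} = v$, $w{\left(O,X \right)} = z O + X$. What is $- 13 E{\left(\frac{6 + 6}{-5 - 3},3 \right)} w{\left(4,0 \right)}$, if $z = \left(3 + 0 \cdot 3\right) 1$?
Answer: $234$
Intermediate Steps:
$z = 3$ ($z = \left(3 + 0\right) 1 = 3 \cdot 1 = 3$)
$w{\left(O,X \right)} = X + 3 O$ ($w{\left(O,X \right)} = 3 O + X = X + 3 O$)
$- 13 E{\left(\frac{6 + 6}{-5 - 3},3 \right)} w{\left(4,0 \right)} = - 13 \frac{6 + 6}{-5 - 3} \left(0 + 3 \cdot 4\right) = - 13 \frac{12}{-8} \left(0 + 12\right) = - 13 \cdot 12 \left(- \frac{1}{8}\right) 12 = \left(-13\right) \left(- \frac{3}{2}\right) 12 = \frac{39}{2} \cdot 12 = 234$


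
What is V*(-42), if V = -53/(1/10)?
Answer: 22260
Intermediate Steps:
V = -530 (V = -53/⅒ = -53*10 = -530)
V*(-42) = -530*(-42) = 22260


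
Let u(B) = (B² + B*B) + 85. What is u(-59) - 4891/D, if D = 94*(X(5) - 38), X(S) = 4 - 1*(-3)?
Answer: 20539849/2914 ≈ 7048.7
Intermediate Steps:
X(S) = 7 (X(S) = 4 + 3 = 7)
D = -2914 (D = 94*(7 - 38) = 94*(-31) = -2914)
u(B) = 85 + 2*B² (u(B) = (B² + B²) + 85 = 2*B² + 85 = 85 + 2*B²)
u(-59) - 4891/D = (85 + 2*(-59)²) - 4891/(-2914) = (85 + 2*3481) - 4891*(-1/2914) = (85 + 6962) + 4891/2914 = 7047 + 4891/2914 = 20539849/2914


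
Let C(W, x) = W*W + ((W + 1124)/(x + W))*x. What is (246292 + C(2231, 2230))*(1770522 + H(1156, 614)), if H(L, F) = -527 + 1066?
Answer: 41283782018651663/4461 ≈ 9.2544e+12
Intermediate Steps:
H(L, F) = 539
C(W, x) = W² + x*(1124 + W)/(W + x) (C(W, x) = W² + ((1124 + W)/(W + x))*x = W² + x*(1124 + W)/(W + x))
(246292 + C(2231, 2230))*(1770522 + H(1156, 614)) = (246292 + (2231³ + 1124*2230 + 2231*2230 + 2230*2231²)/(2231 + 2230))*(1770522 + 539) = (246292 + (11104492391 + 2506520 + 4975130 + 2230*4977361)/4461)*1771061 = (246292 + (11104492391 + 2506520 + 4975130 + 11099515030)/4461)*1771061 = (246292 + (1/4461)*22211489071)*1771061 = (246292 + 22211489071/4461)*1771061 = (23310197683/4461)*1771061 = 41283782018651663/4461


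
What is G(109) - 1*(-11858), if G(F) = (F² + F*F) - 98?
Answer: 35522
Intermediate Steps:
G(F) = -98 + 2*F² (G(F) = (F² + F²) - 98 = 2*F² - 98 = -98 + 2*F²)
G(109) - 1*(-11858) = (-98 + 2*109²) - 1*(-11858) = (-98 + 2*11881) + 11858 = (-98 + 23762) + 11858 = 23664 + 11858 = 35522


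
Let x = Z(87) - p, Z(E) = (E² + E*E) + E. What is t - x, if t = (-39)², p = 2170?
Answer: -11534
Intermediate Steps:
Z(E) = E + 2*E² (Z(E) = (E² + E²) + E = 2*E² + E = E + 2*E²)
x = 13055 (x = 87*(1 + 2*87) - 1*2170 = 87*(1 + 174) - 2170 = 87*175 - 2170 = 15225 - 2170 = 13055)
t = 1521
t - x = 1521 - 1*13055 = 1521 - 13055 = -11534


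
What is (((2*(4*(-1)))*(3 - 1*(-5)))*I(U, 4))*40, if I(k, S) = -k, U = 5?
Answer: 12800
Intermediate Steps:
(((2*(4*(-1)))*(3 - 1*(-5)))*I(U, 4))*40 = (((2*(4*(-1)))*(3 - 1*(-5)))*(-1*5))*40 = (((2*(-4))*(3 + 5))*(-5))*40 = (-8*8*(-5))*40 = -64*(-5)*40 = 320*40 = 12800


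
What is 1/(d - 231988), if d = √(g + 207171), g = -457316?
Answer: -231988/53818682289 - 7*I*√5105/53818682289 ≈ -4.3105e-6 - 9.2931e-9*I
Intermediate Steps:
d = 7*I*√5105 (d = √(-457316 + 207171) = √(-250145) = 7*I*√5105 ≈ 500.15*I)
1/(d - 231988) = 1/(7*I*√5105 - 231988) = 1/(-231988 + 7*I*√5105)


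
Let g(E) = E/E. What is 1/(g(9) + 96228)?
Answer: 1/96229 ≈ 1.0392e-5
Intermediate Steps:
g(E) = 1
1/(g(9) + 96228) = 1/(1 + 96228) = 1/96229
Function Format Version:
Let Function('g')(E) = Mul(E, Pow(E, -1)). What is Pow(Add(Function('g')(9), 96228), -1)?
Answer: Rational(1, 96229) ≈ 1.0392e-5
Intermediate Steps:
Function('g')(E) = 1
Pow(Add(Function('g')(9), 96228), -1) = Pow(Add(1, 96228), -1) = Pow(96229, -1) = Rational(1, 96229)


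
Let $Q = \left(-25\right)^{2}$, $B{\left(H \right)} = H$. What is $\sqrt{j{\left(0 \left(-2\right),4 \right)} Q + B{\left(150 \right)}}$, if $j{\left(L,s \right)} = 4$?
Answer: $5 \sqrt{106} \approx 51.478$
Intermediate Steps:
$Q = 625$
$\sqrt{j{\left(0 \left(-2\right),4 \right)} Q + B{\left(150 \right)}} = \sqrt{4 \cdot 625 + 150} = \sqrt{2500 + 150} = \sqrt{2650} = 5 \sqrt{106}$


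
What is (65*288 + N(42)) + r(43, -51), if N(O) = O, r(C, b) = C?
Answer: 18805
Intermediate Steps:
(65*288 + N(42)) + r(43, -51) = (65*288 + 42) + 43 = (18720 + 42) + 43 = 18762 + 43 = 18805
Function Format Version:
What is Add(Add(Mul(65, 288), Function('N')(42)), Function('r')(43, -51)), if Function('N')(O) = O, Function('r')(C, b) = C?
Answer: 18805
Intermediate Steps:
Add(Add(Mul(65, 288), Function('N')(42)), Function('r')(43, -51)) = Add(Add(Mul(65, 288), 42), 43) = Add(Add(18720, 42), 43) = Add(18762, 43) = 18805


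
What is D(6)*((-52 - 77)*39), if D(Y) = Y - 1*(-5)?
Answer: -55341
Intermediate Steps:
D(Y) = 5 + Y (D(Y) = Y + 5 = 5 + Y)
D(6)*((-52 - 77)*39) = (5 + 6)*((-52 - 77)*39) = 11*(-129*39) = 11*(-5031) = -55341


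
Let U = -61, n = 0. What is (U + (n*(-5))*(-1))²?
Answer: 3721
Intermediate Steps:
(U + (n*(-5))*(-1))² = (-61 + (0*(-5))*(-1))² = (-61 + 0*(-1))² = (-61 + 0)² = (-61)² = 3721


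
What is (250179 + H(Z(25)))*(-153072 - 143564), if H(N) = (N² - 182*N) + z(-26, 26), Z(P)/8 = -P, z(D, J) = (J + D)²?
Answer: -96875088244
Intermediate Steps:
z(D, J) = (D + J)²
Z(P) = -8*P (Z(P) = 8*(-P) = -8*P)
H(N) = N² - 182*N (H(N) = (N² - 182*N) + (-26 + 26)² = (N² - 182*N) + 0² = (N² - 182*N) + 0 = N² - 182*N)
(250179 + H(Z(25)))*(-153072 - 143564) = (250179 + (-8*25)*(-182 - 8*25))*(-153072 - 143564) = (250179 - 200*(-182 - 200))*(-296636) = (250179 - 200*(-382))*(-296636) = (250179 + 76400)*(-296636) = 326579*(-296636) = -96875088244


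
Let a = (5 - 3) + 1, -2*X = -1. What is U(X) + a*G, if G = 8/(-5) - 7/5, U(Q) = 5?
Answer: -4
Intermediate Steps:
X = ½ (X = -½*(-1) = ½ ≈ 0.50000)
a = 3 (a = 2 + 1 = 3)
G = -3 (G = 8*(-⅕) - 7*⅕ = -8/5 - 7/5 = -3)
U(X) + a*G = 5 + 3*(-3) = 5 - 9 = -4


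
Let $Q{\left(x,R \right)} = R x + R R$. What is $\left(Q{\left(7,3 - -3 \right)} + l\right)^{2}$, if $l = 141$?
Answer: $47961$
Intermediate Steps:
$Q{\left(x,R \right)} = R^{2} + R x$ ($Q{\left(x,R \right)} = R x + R^{2} = R^{2} + R x$)
$\left(Q{\left(7,3 - -3 \right)} + l\right)^{2} = \left(\left(3 - -3\right) \left(\left(3 - -3\right) + 7\right) + 141\right)^{2} = \left(\left(3 + 3\right) \left(\left(3 + 3\right) + 7\right) + 141\right)^{2} = \left(6 \left(6 + 7\right) + 141\right)^{2} = \left(6 \cdot 13 + 141\right)^{2} = \left(78 + 141\right)^{2} = 219^{2} = 47961$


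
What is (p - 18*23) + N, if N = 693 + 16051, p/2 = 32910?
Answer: 82150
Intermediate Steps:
p = 65820 (p = 2*32910 = 65820)
N = 16744
(p - 18*23) + N = (65820 - 18*23) + 16744 = (65820 - 414) + 16744 = 65406 + 16744 = 82150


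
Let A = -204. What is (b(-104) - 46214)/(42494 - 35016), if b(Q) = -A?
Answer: -23005/3739 ≈ -6.1527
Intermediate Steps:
b(Q) = 204 (b(Q) = -1*(-204) = 204)
(b(-104) - 46214)/(42494 - 35016) = (204 - 46214)/(42494 - 35016) = -46010/7478 = -46010*1/7478 = -23005/3739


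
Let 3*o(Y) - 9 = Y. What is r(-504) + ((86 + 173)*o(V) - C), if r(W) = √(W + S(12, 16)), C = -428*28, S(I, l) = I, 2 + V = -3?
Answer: 36988/3 + 2*I*√123 ≈ 12329.0 + 22.181*I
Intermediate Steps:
V = -5 (V = -2 - 3 = -5)
C = -11984
r(W) = √(12 + W) (r(W) = √(W + 12) = √(12 + W))
o(Y) = 3 + Y/3
r(-504) + ((86 + 173)*o(V) - C) = √(12 - 504) + ((86 + 173)*(3 + (⅓)*(-5)) - 1*(-11984)) = √(-492) + (259*(3 - 5/3) + 11984) = 2*I*√123 + (259*(4/3) + 11984) = 2*I*√123 + (1036/3 + 11984) = 2*I*√123 + 36988/3 = 36988/3 + 2*I*√123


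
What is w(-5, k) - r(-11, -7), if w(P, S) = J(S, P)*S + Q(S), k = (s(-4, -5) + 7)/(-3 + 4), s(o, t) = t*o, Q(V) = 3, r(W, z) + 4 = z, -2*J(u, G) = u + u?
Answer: -715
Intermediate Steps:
J(u, G) = -u (J(u, G) = -(u + u)/2 = -u)
r(W, z) = -4 + z
s(o, t) = o*t
k = 27 (k = (-4*(-5) + 7)/(-3 + 4) = (20 + 7)/1 = 27*1 = 27)
w(P, S) = 3 - S² (w(P, S) = (-S)*S + 3 = -S² + 3 = 3 - S²)
w(-5, k) - r(-11, -7) = (3 - 1*27²) - (-4 - 7) = (3 - 1*729) - 1*(-11) = (3 - 729) + 11 = -726 + 11 = -715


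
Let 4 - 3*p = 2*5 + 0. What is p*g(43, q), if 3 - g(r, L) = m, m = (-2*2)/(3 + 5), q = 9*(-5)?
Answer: -7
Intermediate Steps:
q = -45
p = -2 (p = 4/3 - (2*5 + 0)/3 = 4/3 - (10 + 0)/3 = 4/3 - 1/3*10 = 4/3 - 10/3 = -2)
m = -1/2 (m = -4/8 = -4*1/8 = -1/2 ≈ -0.50000)
g(r, L) = 7/2 (g(r, L) = 3 - 1*(-1/2) = 3 + 1/2 = 7/2)
p*g(43, q) = -2*7/2 = -7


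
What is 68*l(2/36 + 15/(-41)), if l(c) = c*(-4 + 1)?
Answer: 7786/123 ≈ 63.301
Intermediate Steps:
l(c) = -3*c (l(c) = c*(-3) = -3*c)
68*l(2/36 + 15/(-41)) = 68*(-3*(2/36 + 15/(-41))) = 68*(-3*(2*(1/36) + 15*(-1/41))) = 68*(-3*(1/18 - 15/41)) = 68*(-3*(-229/738)) = 68*(229/246) = 7786/123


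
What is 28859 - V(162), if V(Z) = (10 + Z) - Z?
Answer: 28849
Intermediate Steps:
V(Z) = 10
28859 - V(162) = 28859 - 1*10 = 28859 - 10 = 28849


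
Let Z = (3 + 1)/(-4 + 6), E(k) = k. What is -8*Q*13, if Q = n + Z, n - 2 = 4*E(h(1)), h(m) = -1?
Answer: 0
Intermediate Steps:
n = -2 (n = 2 + 4*(-1) = 2 - 4 = -2)
Z = 2 (Z = 4/2 = 4*(½) = 2)
Q = 0 (Q = -2 + 2 = 0)
-8*Q*13 = -8*0*13 = 0*13 = 0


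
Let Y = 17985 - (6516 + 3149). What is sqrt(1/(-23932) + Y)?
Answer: sqrt(1191300491937)/11966 ≈ 91.214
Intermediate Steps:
Y = 8320 (Y = 17985 - 1*9665 = 17985 - 9665 = 8320)
sqrt(1/(-23932) + Y) = sqrt(1/(-23932) + 8320) = sqrt(-1/23932 + 8320) = sqrt(199114239/23932) = sqrt(1191300491937)/11966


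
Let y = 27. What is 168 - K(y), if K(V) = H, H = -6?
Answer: 174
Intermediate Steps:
K(V) = -6
168 - K(y) = 168 - 1*(-6) = 168 + 6 = 174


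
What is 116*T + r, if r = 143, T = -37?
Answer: -4149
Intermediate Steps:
116*T + r = 116*(-37) + 143 = -4292 + 143 = -4149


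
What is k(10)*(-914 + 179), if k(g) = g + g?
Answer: -14700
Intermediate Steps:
k(g) = 2*g
k(10)*(-914 + 179) = (2*10)*(-914 + 179) = 20*(-735) = -14700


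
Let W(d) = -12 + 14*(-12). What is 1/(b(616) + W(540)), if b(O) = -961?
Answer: -1/1141 ≈ -0.00087642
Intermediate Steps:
W(d) = -180 (W(d) = -12 - 168 = -180)
1/(b(616) + W(540)) = 1/(-961 - 180) = 1/(-1141) = -1/1141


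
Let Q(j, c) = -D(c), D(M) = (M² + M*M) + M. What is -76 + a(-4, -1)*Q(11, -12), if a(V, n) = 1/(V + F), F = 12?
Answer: -221/2 ≈ -110.50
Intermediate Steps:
D(M) = M + 2*M² (D(M) = (M² + M²) + M = 2*M² + M = M + 2*M²)
a(V, n) = 1/(12 + V) (a(V, n) = 1/(V + 12) = 1/(12 + V))
Q(j, c) = -c*(1 + 2*c)
-76 + a(-4, -1)*Q(11, -12) = -76 + (-1*(-12)*(1 + 2*(-12)))/(12 - 4) = -76 + (-1*(-12)*(1 - 24))/8 = -76 + (-1*(-12)*(-23))/8 = -76 + (⅛)*(-276) = -76 - 69/2 = -221/2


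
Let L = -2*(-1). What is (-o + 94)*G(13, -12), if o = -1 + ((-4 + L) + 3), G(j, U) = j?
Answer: 1222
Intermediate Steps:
L = 2
o = 0 (o = -1 + ((-4 + 2) + 3) = -1 + (-2 + 3) = -1 + 1 = 0)
(-o + 94)*G(13, -12) = (-1*0 + 94)*13 = (0 + 94)*13 = 94*13 = 1222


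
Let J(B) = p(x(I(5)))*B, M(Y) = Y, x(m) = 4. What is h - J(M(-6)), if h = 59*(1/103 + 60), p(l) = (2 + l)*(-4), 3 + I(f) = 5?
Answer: 349847/103 ≈ 3396.6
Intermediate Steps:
I(f) = 2 (I(f) = -3 + 5 = 2)
p(l) = -8 - 4*l
J(B) = -24*B (J(B) = (-8 - 4*4)*B = (-8 - 16)*B = -24*B)
h = 364679/103 (h = 59*(1/103 + 60) = 59*(6181/103) = 364679/103 ≈ 3540.6)
h - J(M(-6)) = 364679/103 - (-24)*(-6) = 364679/103 - 1*144 = 364679/103 - 144 = 349847/103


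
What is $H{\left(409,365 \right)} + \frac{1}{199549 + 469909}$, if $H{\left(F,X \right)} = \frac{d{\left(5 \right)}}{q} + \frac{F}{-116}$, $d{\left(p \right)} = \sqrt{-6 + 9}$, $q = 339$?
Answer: $- \frac{136904103}{38828564} + \frac{\sqrt{3}}{339} \approx -3.5208$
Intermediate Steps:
$d{\left(p \right)} = \sqrt{3}$
$H{\left(F,X \right)} = - \frac{F}{116} + \frac{\sqrt{3}}{339}$ ($H{\left(F,X \right)} = \frac{\sqrt{3}}{339} + \frac{F}{-116} = \sqrt{3} \cdot \frac{1}{339} + F \left(- \frac{1}{116}\right) = \frac{\sqrt{3}}{339} - \frac{F}{116} = - \frac{F}{116} + \frac{\sqrt{3}}{339}$)
$H{\left(409,365 \right)} + \frac{1}{199549 + 469909} = \left(\left(- \frac{1}{116}\right) 409 + \frac{\sqrt{3}}{339}\right) + \frac{1}{199549 + 469909} = \left(- \frac{409}{116} + \frac{\sqrt{3}}{339}\right) + \frac{1}{669458} = - \frac{136904103}{38828564} + \frac{\sqrt{3}}{339}$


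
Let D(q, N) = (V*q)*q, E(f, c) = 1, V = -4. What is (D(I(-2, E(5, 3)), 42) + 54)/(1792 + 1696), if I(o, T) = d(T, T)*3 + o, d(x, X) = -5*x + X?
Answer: -365/1744 ≈ -0.20929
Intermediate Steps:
d(x, X) = X - 5*x
I(o, T) = o - 12*T (I(o, T) = (T - 5*T)*3 + o = -4*T*3 + o = -12*T + o = o - 12*T)
D(q, N) = -4*q² (D(q, N) = (-4*q)*q = -4*q²)
(D(I(-2, E(5, 3)), 42) + 54)/(1792 + 1696) = (-4*(-2 - 12*1)² + 54)/(1792 + 1696) = (-4*(-2 - 12)² + 54)/3488 = (-4*(-14)² + 54)*(1/3488) = (-4*196 + 54)*(1/3488) = (-784 + 54)*(1/3488) = -730*1/3488 = -365/1744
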